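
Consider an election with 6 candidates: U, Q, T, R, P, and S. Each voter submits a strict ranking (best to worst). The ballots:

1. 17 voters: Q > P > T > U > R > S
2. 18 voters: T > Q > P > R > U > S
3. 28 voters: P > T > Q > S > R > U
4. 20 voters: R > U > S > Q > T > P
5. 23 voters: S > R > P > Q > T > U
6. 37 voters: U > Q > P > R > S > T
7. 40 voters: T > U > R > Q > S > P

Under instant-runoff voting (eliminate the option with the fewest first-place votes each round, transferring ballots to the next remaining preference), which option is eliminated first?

Round 1: U 37, Q 17, T 58, R 20, P 28, S 23. Eliminate Q.

Q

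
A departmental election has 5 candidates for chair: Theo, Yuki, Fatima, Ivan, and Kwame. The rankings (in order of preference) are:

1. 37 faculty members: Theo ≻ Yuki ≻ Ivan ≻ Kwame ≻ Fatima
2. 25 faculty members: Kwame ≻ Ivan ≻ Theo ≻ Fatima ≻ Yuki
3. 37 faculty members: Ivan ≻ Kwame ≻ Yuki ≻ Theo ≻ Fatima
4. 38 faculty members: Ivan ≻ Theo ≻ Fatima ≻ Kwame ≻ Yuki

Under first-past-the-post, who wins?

First-place votes: Theo 37, Yuki 0, Fatima 0, Ivan 75, Kwame 25.
Ivan has the most first-place votes.

Ivan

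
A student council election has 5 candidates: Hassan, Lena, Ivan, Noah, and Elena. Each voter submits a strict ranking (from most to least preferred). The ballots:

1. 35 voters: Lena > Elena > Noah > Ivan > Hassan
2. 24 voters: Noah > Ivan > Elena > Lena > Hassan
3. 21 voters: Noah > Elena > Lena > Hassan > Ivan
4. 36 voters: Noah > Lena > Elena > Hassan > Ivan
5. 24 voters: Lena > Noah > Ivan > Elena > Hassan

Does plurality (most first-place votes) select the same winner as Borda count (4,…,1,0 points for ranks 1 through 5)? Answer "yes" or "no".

yes

Plurality — first-place votes: Hassan 0, Lena 59, Ivan 0, Noah 81, Elena 0. Winner: Noah.
Borda — scores: Hassan 57, Lena 410, Ivan 155, Noah 466, Elena 312. Winner: Noah.
The two methods agree.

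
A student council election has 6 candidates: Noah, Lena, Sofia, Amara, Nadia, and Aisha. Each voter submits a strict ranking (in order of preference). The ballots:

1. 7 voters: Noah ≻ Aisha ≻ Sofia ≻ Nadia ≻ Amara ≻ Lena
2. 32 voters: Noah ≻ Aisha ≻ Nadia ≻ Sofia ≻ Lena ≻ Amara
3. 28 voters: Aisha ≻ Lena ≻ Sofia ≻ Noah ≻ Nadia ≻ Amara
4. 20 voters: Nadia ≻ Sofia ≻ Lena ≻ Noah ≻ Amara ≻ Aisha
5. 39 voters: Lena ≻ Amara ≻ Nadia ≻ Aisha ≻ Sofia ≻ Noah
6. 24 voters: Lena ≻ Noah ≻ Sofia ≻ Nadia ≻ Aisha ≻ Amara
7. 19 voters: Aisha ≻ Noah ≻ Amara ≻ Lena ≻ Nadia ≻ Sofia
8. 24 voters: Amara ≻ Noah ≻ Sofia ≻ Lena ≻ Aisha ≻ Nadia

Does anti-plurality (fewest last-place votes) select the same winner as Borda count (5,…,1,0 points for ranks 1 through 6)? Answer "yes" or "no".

yes

Anti-plurality — last-place votes: Noah 39, Lena 7, Sofia 19, Amara 84, Nadia 24, Aisha 20. Winner: Lena.
Borda — scores: Noah 559, Lena 605, Sofia 432, Amara 360, Nadia 422, Aisha 517. Winner: Lena.
The two methods agree.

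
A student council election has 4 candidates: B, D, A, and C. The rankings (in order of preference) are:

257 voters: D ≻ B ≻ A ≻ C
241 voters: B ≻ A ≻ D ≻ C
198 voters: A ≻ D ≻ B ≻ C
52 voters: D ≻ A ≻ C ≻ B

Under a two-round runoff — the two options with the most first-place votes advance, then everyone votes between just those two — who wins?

D

Round 1 first-place votes: B 241, D 309, A 198, C 0.
D and B advance.
Runoff: D is preferred to B by 507 voters; B by 241.
D wins the runoff.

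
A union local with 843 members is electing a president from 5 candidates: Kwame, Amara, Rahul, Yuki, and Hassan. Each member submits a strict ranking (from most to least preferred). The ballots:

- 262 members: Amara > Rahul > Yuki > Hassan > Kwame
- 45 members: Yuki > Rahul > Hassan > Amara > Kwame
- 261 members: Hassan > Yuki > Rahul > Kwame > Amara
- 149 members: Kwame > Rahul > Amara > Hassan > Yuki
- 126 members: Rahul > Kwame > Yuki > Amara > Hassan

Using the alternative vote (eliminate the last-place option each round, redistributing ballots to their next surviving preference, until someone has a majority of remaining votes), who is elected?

Round 1: Kwame 149, Amara 262, Rahul 126, Yuki 45, Hassan 261. Eliminate Yuki.
Round 2: Kwame 149, Amara 262, Rahul 171, Hassan 261. Eliminate Kwame.
Round 3: Amara 262, Rahul 320, Hassan 261. Eliminate Hassan.
Round 4: Amara 262, Rahul 581. Rahul has a majority.

Rahul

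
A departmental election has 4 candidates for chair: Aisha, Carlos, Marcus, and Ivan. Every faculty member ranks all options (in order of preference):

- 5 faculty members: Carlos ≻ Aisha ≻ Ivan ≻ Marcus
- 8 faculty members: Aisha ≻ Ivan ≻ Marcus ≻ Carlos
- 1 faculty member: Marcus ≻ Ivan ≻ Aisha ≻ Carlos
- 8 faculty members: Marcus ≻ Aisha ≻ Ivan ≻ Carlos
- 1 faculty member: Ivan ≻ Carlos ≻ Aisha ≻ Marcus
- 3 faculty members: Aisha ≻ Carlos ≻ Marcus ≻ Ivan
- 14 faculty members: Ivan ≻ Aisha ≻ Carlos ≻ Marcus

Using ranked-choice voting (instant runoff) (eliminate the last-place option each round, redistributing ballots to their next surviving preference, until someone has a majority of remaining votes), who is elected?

Round 1: Aisha 11, Carlos 5, Marcus 9, Ivan 15. Eliminate Carlos.
Round 2: Aisha 16, Marcus 9, Ivan 15. Eliminate Marcus.
Round 3: Aisha 24, Ivan 16. Aisha has a majority.

Aisha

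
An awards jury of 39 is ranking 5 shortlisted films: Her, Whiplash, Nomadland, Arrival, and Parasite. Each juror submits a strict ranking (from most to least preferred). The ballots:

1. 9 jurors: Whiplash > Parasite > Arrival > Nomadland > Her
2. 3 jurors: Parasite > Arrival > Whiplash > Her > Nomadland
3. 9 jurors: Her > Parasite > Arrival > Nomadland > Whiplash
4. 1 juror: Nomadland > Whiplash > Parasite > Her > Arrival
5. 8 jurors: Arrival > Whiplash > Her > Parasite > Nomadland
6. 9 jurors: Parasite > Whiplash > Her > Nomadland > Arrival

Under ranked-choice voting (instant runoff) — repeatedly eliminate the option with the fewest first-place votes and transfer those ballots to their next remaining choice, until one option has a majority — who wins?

Round 1: Her 9, Whiplash 9, Nomadland 1, Arrival 8, Parasite 12. Eliminate Nomadland.
Round 2: Her 9, Whiplash 10, Arrival 8, Parasite 12. Eliminate Arrival.
Round 3: Her 9, Whiplash 18, Parasite 12. Eliminate Her.
Round 4: Whiplash 18, Parasite 21. Parasite has a majority.

Parasite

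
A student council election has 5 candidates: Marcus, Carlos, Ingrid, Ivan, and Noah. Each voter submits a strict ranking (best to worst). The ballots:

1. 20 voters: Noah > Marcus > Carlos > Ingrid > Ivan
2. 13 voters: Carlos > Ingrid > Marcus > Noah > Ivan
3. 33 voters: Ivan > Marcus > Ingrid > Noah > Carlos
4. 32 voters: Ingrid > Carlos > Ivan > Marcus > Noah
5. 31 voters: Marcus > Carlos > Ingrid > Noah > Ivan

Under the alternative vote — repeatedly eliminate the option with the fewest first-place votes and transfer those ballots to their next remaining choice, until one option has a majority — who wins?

Round 1: Marcus 31, Carlos 13, Ingrid 32, Ivan 33, Noah 20. Eliminate Carlos.
Round 2: Marcus 31, Ingrid 45, Ivan 33, Noah 20. Eliminate Noah.
Round 3: Marcus 51, Ingrid 45, Ivan 33. Eliminate Ivan.
Round 4: Marcus 84, Ingrid 45. Marcus has a majority.

Marcus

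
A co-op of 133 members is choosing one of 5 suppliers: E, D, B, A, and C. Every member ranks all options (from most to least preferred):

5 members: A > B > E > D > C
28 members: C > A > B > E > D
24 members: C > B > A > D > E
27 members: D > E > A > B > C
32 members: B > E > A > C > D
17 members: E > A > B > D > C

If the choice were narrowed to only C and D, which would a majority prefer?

Voters preferring C to D: 84; preferring D to C: 49.
C wins the head-to-head.

C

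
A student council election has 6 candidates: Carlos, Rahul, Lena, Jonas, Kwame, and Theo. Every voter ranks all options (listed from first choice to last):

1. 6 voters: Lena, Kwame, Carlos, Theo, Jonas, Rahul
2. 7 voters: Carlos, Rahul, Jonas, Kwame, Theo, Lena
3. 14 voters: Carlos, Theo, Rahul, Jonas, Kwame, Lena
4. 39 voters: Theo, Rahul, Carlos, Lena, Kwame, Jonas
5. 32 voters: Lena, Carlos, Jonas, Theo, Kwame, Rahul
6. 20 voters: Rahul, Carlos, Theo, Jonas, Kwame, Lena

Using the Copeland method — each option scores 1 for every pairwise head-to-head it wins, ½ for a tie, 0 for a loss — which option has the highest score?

Carlos

Carlos: beats Lena, Jonas, Kwame, and Theo; ties Rahul → score 4.5.
Rahul: beats Lena, Jonas, and Kwame; ties Carlos; loses to Theo → score 3.5.
Lena: beats Jonas and Kwame; loses to Carlos, Rahul, and Theo → score 2.
Jonas: beats Kwame; loses to Carlos, Rahul, Lena, and Theo → score 1.
Kwame: loses to Carlos, Rahul, Lena, Jonas, and Theo → score 0.
Theo: beats Rahul, Lena, Jonas, and Kwame; loses to Carlos → score 4.
Carlos has the best pairwise record.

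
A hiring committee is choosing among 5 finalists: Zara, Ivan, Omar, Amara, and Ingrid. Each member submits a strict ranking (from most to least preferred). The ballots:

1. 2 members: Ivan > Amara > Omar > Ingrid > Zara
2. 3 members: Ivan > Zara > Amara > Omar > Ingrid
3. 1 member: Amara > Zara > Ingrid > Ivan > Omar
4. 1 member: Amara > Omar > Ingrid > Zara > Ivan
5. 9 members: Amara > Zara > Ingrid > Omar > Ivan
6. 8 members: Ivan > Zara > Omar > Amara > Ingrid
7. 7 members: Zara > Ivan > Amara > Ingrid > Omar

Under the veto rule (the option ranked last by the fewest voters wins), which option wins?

Last-place votes: Zara 2, Ivan 10, Omar 8, Amara 0, Ingrid 11.
Amara is ranked last by the fewest voters, so Amara wins.

Amara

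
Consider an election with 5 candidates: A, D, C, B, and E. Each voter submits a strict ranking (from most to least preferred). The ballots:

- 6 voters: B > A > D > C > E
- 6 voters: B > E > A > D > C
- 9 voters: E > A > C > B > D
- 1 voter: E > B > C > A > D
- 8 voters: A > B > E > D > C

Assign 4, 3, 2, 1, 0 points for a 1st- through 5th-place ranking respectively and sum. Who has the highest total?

A

A: 6·3 + 6·2 + 9·3 + 1·1 + 8·4 = 90
D: 6·2 + 6·1 + 9·0 + 1·0 + 8·1 = 26
C: 6·1 + 6·0 + 9·2 + 1·2 + 8·0 = 26
B: 6·4 + 6·4 + 9·1 + 1·3 + 8·3 = 84
E: 6·0 + 6·3 + 9·4 + 1·4 + 8·2 = 74
A has the highest Borda score (90).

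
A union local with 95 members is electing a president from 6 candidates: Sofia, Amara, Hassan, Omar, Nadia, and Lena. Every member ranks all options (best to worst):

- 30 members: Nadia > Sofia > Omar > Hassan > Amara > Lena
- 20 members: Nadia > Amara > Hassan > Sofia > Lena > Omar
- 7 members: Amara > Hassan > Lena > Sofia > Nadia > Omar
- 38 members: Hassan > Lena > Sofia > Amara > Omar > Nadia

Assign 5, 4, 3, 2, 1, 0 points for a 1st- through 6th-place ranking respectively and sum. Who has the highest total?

Sofia: 30·4 + 20·2 + 7·2 + 38·3 = 288
Amara: 30·1 + 20·4 + 7·5 + 38·2 = 221
Hassan: 30·2 + 20·3 + 7·4 + 38·5 = 338
Omar: 30·3 + 20·0 + 7·0 + 38·1 = 128
Nadia: 30·5 + 20·5 + 7·1 + 38·0 = 257
Lena: 30·0 + 20·1 + 7·3 + 38·4 = 193
Hassan has the highest Borda score (338).

Hassan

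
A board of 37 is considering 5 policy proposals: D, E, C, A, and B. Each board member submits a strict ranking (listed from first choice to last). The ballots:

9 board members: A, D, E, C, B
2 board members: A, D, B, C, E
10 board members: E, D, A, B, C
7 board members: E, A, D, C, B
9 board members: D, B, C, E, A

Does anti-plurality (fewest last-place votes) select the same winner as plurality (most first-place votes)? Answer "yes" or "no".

no

Anti-plurality — last-place votes: D 0, E 2, C 10, A 9, B 16. Winner: D.
Plurality — first-place votes: D 9, E 17, C 0, A 11, B 0. Winner: E.
The two methods disagree.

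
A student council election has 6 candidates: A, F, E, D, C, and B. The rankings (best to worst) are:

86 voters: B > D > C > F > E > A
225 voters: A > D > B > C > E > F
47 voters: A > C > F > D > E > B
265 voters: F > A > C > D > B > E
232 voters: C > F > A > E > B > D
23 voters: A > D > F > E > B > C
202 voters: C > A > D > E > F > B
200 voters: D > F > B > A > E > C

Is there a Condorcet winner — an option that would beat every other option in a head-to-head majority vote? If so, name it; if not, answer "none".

none

Checking pairwise contests:
F beats A 783–497.
D beats F 736–544.
A beats E 1194–86.
A beats D 994–286.
A beats C 760–520.
A beats B 994–286.
Every option loses at least one head-to-head, so there is no Condorcet winner.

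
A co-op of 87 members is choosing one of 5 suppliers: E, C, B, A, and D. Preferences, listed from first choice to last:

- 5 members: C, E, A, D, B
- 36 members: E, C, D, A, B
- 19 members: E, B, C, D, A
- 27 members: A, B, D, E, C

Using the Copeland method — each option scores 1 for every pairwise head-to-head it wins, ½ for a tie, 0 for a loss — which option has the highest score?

E

E: beats C, B, A, and D → score 4.
C: beats A and D; loses to E and B → score 2.
B: beats C and D; loses to E and A → score 2.
A: beats B; loses to E, C, and D → score 1.
D: beats A; loses to E, C, and B → score 1.
E has the best pairwise record.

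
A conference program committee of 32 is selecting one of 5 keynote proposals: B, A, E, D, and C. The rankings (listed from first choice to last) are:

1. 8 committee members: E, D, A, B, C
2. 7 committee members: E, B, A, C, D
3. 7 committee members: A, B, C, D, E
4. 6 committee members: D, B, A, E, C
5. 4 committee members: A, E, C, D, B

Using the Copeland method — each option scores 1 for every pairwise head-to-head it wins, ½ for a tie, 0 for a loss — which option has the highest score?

A

B: beats C; loses to A, E, and D → score 1.
A: beats B, E, D, and C → score 4.
E: beats B, D, and C; loses to A → score 3.
D: beats B; loses to A, E, and C → score 1.
C: beats D; loses to B, A, and E → score 1.
A has the best pairwise record.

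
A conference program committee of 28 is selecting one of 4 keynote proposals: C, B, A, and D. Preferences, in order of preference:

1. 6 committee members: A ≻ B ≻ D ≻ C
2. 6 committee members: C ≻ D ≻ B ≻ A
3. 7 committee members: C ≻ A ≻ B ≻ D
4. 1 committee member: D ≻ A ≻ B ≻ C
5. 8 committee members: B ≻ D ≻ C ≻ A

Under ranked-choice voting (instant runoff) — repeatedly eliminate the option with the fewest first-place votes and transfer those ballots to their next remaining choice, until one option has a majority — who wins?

Round 1: C 13, B 8, A 6, D 1. Eliminate D.
Round 2: C 13, B 8, A 7. Eliminate A.
Round 3: C 13, B 15. B has a majority.

B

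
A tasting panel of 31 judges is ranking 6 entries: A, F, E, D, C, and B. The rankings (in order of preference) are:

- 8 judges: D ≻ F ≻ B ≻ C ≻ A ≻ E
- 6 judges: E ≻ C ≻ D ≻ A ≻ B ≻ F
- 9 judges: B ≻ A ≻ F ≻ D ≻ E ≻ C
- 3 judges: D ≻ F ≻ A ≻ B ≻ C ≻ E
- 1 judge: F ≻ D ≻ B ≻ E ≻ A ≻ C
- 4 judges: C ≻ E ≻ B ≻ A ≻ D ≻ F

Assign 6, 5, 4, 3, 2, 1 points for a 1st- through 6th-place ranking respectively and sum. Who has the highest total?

D

A: 8·2 + 6·3 + 9·5 + 3·4 + 1·2 + 4·3 = 105
F: 8·5 + 6·1 + 9·4 + 3·5 + 1·6 + 4·1 = 107
E: 8·1 + 6·6 + 9·2 + 3·1 + 1·3 + 4·5 = 88
D: 8·6 + 6·4 + 9·3 + 3·6 + 1·5 + 4·2 = 130
C: 8·3 + 6·5 + 9·1 + 3·2 + 1·1 + 4·6 = 94
B: 8·4 + 6·2 + 9·6 + 3·3 + 1·4 + 4·4 = 127
D has the highest Borda score (130).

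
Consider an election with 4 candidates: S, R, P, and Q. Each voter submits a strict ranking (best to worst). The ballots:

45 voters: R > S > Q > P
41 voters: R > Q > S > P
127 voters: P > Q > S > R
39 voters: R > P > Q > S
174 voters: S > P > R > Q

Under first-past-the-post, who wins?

S

First-place votes: S 174, R 125, P 127, Q 0.
S has the most first-place votes.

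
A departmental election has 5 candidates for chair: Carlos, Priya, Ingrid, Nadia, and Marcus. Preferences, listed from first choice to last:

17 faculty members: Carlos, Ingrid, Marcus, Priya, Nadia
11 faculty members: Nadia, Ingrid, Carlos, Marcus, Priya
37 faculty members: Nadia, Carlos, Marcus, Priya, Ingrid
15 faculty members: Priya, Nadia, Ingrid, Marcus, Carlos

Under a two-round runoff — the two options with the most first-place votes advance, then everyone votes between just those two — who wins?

Nadia

Round 1 first-place votes: Carlos 17, Priya 15, Ingrid 0, Nadia 48, Marcus 0.
Nadia and Carlos advance.
Runoff: Nadia is preferred to Carlos by 63 voters; Carlos by 17.
Nadia wins the runoff.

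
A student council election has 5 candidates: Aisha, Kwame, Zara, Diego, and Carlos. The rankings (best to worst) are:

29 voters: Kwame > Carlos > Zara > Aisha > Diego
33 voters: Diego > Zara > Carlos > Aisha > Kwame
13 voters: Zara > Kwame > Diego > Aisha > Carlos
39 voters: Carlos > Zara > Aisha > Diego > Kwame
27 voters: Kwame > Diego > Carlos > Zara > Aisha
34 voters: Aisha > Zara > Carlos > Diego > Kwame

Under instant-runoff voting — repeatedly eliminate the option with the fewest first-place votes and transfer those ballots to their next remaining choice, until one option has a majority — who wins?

Carlos

Round 1: Aisha 34, Kwame 56, Zara 13, Diego 33, Carlos 39. Eliminate Zara.
Round 2: Aisha 34, Kwame 69, Diego 33, Carlos 39. Eliminate Diego.
Round 3: Aisha 34, Kwame 69, Carlos 72. Eliminate Aisha.
Round 4: Kwame 69, Carlos 106. Carlos has a majority.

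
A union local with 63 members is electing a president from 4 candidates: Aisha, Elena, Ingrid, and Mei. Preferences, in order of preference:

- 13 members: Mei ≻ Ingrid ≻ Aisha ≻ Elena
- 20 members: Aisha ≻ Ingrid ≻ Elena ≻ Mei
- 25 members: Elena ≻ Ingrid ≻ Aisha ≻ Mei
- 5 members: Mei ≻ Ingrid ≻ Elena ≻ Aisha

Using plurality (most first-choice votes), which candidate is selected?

Elena

First-place votes: Aisha 20, Elena 25, Ingrid 0, Mei 18.
Elena has the most first-place votes.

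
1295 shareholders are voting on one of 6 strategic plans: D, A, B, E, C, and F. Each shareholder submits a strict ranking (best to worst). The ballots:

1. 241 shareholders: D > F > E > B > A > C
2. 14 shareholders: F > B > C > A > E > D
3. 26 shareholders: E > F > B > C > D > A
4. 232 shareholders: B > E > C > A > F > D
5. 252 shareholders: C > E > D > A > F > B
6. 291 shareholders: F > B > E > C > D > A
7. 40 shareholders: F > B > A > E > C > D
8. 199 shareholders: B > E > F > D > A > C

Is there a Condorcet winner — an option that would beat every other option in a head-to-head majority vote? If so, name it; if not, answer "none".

Checking pairwise contests:
B beats D 802–493.
D beats A 1009–286.
F beats B 864–431.
B beats E 776–519.
B beats C 1043–252.
E beats F 709–586.
Every option loses at least one head-to-head, so there is no Condorcet winner.

none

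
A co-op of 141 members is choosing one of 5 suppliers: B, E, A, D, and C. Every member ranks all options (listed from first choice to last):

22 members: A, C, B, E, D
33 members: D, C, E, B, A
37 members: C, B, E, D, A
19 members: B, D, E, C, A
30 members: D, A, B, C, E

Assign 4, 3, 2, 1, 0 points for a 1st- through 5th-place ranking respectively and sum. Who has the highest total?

B: 22·2 + 33·1 + 37·3 + 19·4 + 30·2 = 324
E: 22·1 + 33·2 + 37·2 + 19·2 + 30·0 = 200
A: 22·4 + 33·0 + 37·0 + 19·0 + 30·3 = 178
D: 22·0 + 33·4 + 37·1 + 19·3 + 30·4 = 346
C: 22·3 + 33·3 + 37·4 + 19·1 + 30·1 = 362
C has the highest Borda score (362).

C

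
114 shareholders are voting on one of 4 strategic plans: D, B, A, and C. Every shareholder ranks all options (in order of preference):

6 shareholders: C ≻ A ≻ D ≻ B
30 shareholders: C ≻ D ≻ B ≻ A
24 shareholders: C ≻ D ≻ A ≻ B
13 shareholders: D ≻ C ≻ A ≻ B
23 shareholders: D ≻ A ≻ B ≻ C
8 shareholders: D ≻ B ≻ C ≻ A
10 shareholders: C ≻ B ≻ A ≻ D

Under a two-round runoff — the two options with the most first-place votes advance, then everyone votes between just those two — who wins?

Round 1 first-place votes: D 44, B 0, A 0, C 70.
C and D advance.
Runoff: C is preferred to D by 70 voters; D by 44.
C wins the runoff.

C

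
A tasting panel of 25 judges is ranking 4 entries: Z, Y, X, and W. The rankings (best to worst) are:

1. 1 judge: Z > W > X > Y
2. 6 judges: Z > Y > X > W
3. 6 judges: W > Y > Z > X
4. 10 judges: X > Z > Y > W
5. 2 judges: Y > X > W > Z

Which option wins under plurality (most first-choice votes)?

X

First-place votes: Z 7, Y 2, X 10, W 6.
X has the most first-place votes.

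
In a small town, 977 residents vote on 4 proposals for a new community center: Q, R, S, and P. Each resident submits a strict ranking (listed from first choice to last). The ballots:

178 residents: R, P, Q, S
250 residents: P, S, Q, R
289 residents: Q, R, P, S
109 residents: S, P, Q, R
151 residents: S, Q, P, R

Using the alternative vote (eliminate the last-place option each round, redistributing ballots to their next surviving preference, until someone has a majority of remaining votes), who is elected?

P

Round 1: Q 289, R 178, S 260, P 250. Eliminate R.
Round 2: Q 289, S 260, P 428. Eliminate S.
Round 3: Q 440, P 537. P has a majority.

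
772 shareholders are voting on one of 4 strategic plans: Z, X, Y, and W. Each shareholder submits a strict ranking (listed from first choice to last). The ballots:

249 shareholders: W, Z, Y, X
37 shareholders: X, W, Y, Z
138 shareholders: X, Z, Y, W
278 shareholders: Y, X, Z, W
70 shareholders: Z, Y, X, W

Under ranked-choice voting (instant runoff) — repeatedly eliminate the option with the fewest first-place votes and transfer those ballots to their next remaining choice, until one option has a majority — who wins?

Y

Round 1: Z 70, X 175, Y 278, W 249. Eliminate Z.
Round 2: X 175, Y 348, W 249. Eliminate X.
Round 3: Y 486, W 286. Y has a majority.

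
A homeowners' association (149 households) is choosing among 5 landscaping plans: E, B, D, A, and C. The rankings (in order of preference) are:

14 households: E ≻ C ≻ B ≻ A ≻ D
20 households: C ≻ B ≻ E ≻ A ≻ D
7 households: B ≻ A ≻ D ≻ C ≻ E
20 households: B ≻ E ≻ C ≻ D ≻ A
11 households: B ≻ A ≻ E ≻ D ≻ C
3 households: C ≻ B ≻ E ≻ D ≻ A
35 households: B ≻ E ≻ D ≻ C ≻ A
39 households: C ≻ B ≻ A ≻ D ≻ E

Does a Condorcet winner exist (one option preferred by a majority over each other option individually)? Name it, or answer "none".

Checking pairwise contests:
B beats E 135–14.
C beats B 76–73.
E beats D 103–46.
E beats A 92–57.
E beats C 80–69.
Every option loses at least one head-to-head, so there is no Condorcet winner.

none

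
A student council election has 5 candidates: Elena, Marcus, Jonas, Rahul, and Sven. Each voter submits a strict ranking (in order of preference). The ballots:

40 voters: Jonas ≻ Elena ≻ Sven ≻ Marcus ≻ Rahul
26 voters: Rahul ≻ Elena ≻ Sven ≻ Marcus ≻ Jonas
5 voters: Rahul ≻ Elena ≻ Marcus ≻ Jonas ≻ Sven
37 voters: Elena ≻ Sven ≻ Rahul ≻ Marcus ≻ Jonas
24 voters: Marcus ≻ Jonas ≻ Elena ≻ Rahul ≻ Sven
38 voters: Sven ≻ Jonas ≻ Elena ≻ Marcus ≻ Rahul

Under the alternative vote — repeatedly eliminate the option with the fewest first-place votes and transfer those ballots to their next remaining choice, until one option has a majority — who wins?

Jonas

Round 1: Elena 37, Marcus 24, Jonas 40, Rahul 31, Sven 38. Eliminate Marcus.
Round 2: Elena 37, Jonas 64, Rahul 31, Sven 38. Eliminate Rahul.
Round 3: Elena 68, Jonas 64, Sven 38. Eliminate Sven.
Round 4: Elena 68, Jonas 102. Jonas has a majority.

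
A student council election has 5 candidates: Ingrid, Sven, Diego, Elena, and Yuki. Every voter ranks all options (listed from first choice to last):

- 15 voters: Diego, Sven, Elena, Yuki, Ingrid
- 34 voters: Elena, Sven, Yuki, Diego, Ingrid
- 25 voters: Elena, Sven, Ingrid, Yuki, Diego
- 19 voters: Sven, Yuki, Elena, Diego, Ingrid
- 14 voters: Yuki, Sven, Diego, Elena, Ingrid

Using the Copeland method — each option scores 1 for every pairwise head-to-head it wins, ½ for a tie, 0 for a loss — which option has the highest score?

Ingrid: loses to Sven, Diego, Elena, and Yuki → score 0.
Sven: beats Ingrid, Diego, and Yuki; loses to Elena → score 3.
Diego: beats Ingrid; loses to Sven, Elena, and Yuki → score 1.
Elena: beats Ingrid, Sven, Diego, and Yuki → score 4.
Yuki: beats Ingrid and Diego; loses to Sven and Elena → score 2.
Elena has the best pairwise record.

Elena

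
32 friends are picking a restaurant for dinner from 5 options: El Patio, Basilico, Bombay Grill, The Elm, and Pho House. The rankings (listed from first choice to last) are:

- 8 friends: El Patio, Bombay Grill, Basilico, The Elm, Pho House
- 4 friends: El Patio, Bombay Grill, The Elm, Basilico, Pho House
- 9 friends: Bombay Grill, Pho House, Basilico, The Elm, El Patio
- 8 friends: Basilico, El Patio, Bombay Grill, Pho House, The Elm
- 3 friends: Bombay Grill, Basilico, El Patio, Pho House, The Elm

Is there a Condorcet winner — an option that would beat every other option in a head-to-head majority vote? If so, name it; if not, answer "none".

Checking pairwise contests:
Basilico beats El Patio 20–12.
Bombay Grill beats Basilico 24–8.
El Patio beats Bombay Grill 20–12.
El Patio beats The Elm 23–9.
El Patio beats Pho House 23–9.
Every option loses at least one head-to-head, so there is no Condorcet winner.

none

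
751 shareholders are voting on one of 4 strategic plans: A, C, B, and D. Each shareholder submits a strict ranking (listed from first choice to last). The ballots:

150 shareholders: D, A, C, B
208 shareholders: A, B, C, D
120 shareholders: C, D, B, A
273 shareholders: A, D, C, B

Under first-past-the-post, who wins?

A

First-place votes: A 481, C 120, B 0, D 150.
A has the most first-place votes.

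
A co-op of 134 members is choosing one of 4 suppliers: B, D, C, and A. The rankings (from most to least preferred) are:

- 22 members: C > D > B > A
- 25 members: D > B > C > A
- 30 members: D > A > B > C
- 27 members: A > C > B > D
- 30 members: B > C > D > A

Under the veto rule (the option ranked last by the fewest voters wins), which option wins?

B

Last-place votes: B 0, D 27, C 30, A 77.
B is ranked last by the fewest voters, so B wins.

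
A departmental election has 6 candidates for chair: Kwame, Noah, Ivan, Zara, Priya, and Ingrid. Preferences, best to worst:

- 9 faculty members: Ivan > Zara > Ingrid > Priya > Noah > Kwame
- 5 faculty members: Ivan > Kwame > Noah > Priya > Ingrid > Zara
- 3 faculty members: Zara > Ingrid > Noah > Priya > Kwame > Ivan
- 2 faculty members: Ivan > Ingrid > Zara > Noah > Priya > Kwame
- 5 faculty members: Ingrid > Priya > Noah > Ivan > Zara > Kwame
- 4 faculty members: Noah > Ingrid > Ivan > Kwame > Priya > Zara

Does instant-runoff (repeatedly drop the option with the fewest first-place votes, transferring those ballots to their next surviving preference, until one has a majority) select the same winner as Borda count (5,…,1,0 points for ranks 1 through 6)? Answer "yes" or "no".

Instant-runoff — R1 Kwame 0, Noah 4, Ivan 16, Zara 3, Priya 0, Ingrid 5 (Ivan winner). Winner: Ivan.
Borda — scores: Kwame 31, Noah 72, Ivan 102, Zara 62, Priya 60, Ingrid 93. Winner: Ivan.
The two methods agree.

yes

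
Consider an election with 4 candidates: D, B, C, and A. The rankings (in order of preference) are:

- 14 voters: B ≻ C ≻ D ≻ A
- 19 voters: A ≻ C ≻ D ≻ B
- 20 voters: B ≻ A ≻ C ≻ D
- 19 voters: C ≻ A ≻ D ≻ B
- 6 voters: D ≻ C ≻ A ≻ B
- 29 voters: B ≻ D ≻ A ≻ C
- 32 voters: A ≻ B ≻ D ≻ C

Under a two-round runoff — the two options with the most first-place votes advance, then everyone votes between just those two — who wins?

Round 1 first-place votes: D 6, B 63, C 19, A 51.
B and A advance.
Runoff: B is preferred to A by 63 voters; A by 76.
A wins the runoff.

A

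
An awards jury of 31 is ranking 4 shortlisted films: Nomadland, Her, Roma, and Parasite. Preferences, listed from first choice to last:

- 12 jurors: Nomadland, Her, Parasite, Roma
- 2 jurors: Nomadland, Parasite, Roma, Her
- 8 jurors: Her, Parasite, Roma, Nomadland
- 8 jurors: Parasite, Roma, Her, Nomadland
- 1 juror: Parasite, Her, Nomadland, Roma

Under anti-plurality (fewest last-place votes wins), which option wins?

Parasite

Last-place votes: Nomadland 16, Her 2, Roma 13, Parasite 0.
Parasite is ranked last by the fewest voters, so Parasite wins.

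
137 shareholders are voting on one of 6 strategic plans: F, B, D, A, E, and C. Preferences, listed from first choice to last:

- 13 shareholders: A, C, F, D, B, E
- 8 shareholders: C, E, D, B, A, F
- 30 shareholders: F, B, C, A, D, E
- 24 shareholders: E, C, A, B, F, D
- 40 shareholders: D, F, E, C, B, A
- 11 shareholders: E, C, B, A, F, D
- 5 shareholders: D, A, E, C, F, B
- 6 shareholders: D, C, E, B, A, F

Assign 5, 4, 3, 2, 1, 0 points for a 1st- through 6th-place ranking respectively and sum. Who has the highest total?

C

F: 13·3 + 8·0 + 30·5 + 24·1 + 40·4 + 11·1 + 5·1 + 6·0 = 389
B: 13·1 + 8·2 + 30·4 + 24·2 + 40·1 + 11·3 + 5·0 + 6·2 = 282
D: 13·2 + 8·3 + 30·1 + 24·0 + 40·5 + 11·0 + 5·5 + 6·5 = 335
A: 13·5 + 8·1 + 30·2 + 24·3 + 40·0 + 11·2 + 5·4 + 6·1 = 253
E: 13·0 + 8·4 + 30·0 + 24·5 + 40·3 + 11·5 + 5·3 + 6·3 = 360
C: 13·4 + 8·5 + 30·3 + 24·4 + 40·2 + 11·4 + 5·2 + 6·4 = 436
C has the highest Borda score (436).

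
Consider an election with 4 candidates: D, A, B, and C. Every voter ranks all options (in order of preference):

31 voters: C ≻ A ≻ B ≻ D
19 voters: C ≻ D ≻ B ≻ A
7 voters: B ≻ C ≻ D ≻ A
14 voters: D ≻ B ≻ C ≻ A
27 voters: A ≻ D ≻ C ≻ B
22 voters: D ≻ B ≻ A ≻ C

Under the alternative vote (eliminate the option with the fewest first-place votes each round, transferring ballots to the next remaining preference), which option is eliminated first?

Round 1: D 36, A 27, B 7, C 50. Eliminate B.

B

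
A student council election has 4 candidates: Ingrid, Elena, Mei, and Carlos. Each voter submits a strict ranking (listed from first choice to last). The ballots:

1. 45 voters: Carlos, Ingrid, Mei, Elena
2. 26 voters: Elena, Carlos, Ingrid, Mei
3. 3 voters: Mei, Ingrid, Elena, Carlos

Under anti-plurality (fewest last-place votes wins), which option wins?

Last-place votes: Ingrid 0, Elena 45, Mei 26, Carlos 3.
Ingrid is ranked last by the fewest voters, so Ingrid wins.

Ingrid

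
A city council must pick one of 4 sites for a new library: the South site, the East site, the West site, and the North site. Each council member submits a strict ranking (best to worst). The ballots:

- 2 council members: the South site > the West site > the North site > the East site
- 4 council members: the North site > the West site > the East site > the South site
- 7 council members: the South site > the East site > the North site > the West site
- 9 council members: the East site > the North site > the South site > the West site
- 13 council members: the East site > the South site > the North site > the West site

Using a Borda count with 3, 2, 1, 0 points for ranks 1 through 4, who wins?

the South site: 2·3 + 4·0 + 7·3 + 9·1 + 13·2 = 62
the East site: 2·0 + 4·1 + 7·2 + 9·3 + 13·3 = 84
the West site: 2·2 + 4·2 + 7·0 + 9·0 + 13·0 = 12
the North site: 2·1 + 4·3 + 7·1 + 9·2 + 13·1 = 52
the East site has the highest Borda score (84).

the East site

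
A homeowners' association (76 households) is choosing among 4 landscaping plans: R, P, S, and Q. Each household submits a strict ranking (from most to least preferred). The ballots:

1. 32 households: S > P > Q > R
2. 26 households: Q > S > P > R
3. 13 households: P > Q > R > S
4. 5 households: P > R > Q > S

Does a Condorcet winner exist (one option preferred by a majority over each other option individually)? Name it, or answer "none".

none

Checking pairwise contests:
P beats R 76–0.
S beats P 58–18.
Q beats S 44–32.
P beats Q 50–26.
Every option loses at least one head-to-head, so there is no Condorcet winner.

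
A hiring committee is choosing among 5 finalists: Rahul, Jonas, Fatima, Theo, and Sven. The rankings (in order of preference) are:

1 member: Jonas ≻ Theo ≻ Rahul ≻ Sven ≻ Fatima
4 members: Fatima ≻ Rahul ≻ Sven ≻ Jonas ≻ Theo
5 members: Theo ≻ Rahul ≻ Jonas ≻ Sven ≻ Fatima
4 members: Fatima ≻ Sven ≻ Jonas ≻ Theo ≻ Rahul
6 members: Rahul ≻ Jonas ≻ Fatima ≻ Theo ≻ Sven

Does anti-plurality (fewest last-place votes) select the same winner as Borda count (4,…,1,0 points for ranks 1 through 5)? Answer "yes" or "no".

no

Anti-plurality — last-place votes: Rahul 4, Jonas 0, Fatima 6, Theo 4, Sven 6. Winner: Jonas.
Borda — scores: Rahul 53, Jonas 44, Fatima 44, Theo 33, Sven 26. Winner: Rahul.
The two methods disagree.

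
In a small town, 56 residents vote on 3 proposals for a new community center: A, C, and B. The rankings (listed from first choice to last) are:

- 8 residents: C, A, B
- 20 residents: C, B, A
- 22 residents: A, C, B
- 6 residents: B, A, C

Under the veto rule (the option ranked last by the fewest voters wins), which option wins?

Last-place votes: A 20, C 6, B 30.
C is ranked last by the fewest voters, so C wins.

C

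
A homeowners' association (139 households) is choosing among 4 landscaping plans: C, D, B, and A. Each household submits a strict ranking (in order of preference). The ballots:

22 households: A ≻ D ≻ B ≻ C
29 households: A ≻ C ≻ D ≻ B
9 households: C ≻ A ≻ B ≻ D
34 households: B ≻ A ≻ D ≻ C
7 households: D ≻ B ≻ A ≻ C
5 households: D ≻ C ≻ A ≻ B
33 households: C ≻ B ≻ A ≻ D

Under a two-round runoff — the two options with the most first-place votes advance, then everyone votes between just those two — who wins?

Round 1 first-place votes: C 42, D 12, B 34, A 51.
A and C advance.
Runoff: A is preferred to C by 92 voters; C by 47.
A wins the runoff.

A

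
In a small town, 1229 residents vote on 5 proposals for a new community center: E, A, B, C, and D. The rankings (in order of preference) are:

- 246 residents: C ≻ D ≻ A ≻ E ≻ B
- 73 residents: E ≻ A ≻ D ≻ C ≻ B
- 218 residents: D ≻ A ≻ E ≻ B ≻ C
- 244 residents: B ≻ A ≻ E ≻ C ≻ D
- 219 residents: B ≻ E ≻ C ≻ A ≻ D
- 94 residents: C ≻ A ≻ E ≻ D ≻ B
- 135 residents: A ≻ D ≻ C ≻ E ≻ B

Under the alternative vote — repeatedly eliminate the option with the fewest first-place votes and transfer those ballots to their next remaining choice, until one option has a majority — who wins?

D

Round 1: E 73, A 135, B 463, C 340, D 218. Eliminate E.
Round 2: A 208, B 463, C 340, D 218. Eliminate A.
Round 3: B 463, C 340, D 426. Eliminate C.
Round 4: B 463, D 766. D has a majority.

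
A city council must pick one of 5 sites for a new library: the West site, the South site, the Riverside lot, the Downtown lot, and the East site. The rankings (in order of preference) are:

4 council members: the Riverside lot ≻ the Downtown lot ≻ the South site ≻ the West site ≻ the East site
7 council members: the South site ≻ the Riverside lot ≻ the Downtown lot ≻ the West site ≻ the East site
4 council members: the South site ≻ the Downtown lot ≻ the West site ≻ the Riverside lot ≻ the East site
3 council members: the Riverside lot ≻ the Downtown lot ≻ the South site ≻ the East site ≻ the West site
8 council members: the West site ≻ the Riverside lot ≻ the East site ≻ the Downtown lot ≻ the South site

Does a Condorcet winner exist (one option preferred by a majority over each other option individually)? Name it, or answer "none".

the Riverside lot

the Riverside lot vs the West site: 14–12 for the Riverside lot.
the Riverside lot vs the South site: 15–11 for the Riverside lot.
the Riverside lot vs the Downtown lot: 22–4 for the Riverside lot.
the Riverside lot vs the East site: 26–0 for the Riverside lot.
the Riverside lot beats every other option head-to-head.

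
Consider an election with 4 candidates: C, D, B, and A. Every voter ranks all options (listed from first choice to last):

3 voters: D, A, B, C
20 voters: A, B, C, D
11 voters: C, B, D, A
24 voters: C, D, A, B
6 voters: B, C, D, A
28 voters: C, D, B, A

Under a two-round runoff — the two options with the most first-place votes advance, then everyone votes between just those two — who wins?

C

Round 1 first-place votes: C 63, D 3, B 6, A 20.
C and A advance.
Runoff: C is preferred to A by 69 voters; A by 23.
C wins the runoff.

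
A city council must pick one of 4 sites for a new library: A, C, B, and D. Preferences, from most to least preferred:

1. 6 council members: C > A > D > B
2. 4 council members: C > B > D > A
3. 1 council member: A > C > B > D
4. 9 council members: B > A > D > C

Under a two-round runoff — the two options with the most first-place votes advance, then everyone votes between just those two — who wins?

Round 1 first-place votes: A 1, C 10, B 9, D 0.
C and B advance.
Runoff: C is preferred to B by 11 voters; B by 9.
C wins the runoff.

C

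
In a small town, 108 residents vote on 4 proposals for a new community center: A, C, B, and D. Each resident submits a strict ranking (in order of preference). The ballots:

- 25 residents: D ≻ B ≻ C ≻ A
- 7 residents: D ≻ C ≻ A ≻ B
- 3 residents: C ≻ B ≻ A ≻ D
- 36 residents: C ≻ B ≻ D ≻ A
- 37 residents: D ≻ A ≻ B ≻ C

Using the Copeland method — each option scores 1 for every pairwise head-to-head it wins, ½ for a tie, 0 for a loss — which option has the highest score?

A: loses to C, B, and D → score 0.
C: beats A; loses to B and D → score 1.
B: beats A and C; loses to D → score 2.
D: beats A, C, and B → score 3.
D has the best pairwise record.

D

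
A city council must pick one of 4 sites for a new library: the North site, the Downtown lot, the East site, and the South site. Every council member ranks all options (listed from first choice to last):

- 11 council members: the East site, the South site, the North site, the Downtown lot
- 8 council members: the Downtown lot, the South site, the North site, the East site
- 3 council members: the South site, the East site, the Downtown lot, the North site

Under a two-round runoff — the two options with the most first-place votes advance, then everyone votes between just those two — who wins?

Round 1 first-place votes: the North site 0, the Downtown lot 8, the East site 11, the South site 3.
the East site and the Downtown lot advance.
Runoff: the East site is preferred to the Downtown lot by 14 voters; the Downtown lot by 8.
the East site wins the runoff.

the East site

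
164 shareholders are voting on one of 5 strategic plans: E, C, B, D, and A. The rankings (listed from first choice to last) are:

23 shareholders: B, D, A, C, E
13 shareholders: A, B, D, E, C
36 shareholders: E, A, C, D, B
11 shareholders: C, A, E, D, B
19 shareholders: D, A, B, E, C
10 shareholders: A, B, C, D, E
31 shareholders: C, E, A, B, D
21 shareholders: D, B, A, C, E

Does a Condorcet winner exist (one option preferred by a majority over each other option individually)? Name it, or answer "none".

A vs E: 97–67 for A.
A vs C: 122–42 for A.
A vs B: 120–44 for A.
A vs D: 101–63 for A.
A beats every other option head-to-head.

A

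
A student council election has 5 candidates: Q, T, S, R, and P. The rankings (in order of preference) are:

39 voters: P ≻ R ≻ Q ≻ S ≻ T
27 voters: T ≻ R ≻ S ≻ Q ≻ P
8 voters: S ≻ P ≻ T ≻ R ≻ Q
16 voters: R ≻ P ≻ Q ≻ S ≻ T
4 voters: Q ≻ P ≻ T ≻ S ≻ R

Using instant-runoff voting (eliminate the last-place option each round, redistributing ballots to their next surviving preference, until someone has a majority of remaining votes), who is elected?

Round 1: Q 4, T 27, S 8, R 16, P 39. Eliminate Q.
Round 2: T 27, S 8, R 16, P 43. Eliminate S.
Round 3: T 27, R 16, P 51. P has a majority.

P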